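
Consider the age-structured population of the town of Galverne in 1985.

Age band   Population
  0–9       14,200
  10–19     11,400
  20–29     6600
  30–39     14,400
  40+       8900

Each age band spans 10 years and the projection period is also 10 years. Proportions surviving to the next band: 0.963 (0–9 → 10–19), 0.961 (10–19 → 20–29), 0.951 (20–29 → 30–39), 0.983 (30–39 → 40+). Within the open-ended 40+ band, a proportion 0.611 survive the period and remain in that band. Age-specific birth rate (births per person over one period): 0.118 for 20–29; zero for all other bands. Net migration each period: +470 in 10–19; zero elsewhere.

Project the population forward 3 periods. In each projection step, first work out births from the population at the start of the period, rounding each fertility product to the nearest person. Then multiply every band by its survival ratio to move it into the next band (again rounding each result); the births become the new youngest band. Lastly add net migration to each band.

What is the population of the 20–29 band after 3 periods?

1172

[period 1]
Births: 6600 * 0.118 = 779
10–19: 14200 * 0.963 = 13675
20–29: 11400 * 0.961 = 10955
30–39: 6600 * 0.951 = 6277
40+: 14400 * 0.983 + 8900 * 0.611 = 14155 + 5438 = 19593
Net migration: 10–19 + 470 → 14145
End of period: [779, 14145, 10955, 6277, 19593]
[period 2]
Births: 10955 * 0.118 = 1293
10–19: 779 * 0.963 = 750
20–29: 14145 * 0.961 = 13593
30–39: 10955 * 0.951 = 10418
40+: 6277 * 0.983 + 19593 * 0.611 = 6170 + 11971 = 18141
Net migration: 10–19 + 470 → 1220
End of period: [1293, 1220, 13593, 10418, 18141]
[period 3]
Births: 13593 * 0.118 = 1604
10–19: 1293 * 0.963 = 1245
20–29: 1220 * 0.961 = 1172
30–39: 13593 * 0.951 = 12927
40+: 10418 * 0.983 + 18141 * 0.611 = 10241 + 11084 = 21325
Net migration: 10–19 + 470 → 1715
End of period: [1604, 1715, 1172, 12927, 21325]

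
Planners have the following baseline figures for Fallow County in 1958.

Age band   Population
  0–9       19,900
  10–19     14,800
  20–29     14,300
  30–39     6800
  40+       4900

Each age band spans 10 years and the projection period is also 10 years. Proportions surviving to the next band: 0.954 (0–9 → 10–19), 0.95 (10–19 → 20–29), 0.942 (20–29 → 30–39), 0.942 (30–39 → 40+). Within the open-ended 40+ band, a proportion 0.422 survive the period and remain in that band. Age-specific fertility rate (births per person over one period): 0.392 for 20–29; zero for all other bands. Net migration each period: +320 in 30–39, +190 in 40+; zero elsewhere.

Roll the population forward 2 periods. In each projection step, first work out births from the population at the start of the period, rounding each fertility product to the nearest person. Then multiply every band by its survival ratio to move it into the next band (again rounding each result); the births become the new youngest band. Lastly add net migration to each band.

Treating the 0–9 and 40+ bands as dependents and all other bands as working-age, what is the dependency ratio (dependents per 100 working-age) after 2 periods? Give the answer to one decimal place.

60.5

[period 1]
Births: 14300 × 0.392 = 5606
10–19: 19900 × 0.954 = 18985
20–29: 14800 × 0.95 = 14060
30–39: 14300 × 0.942 = 13471
40+: 6800 × 0.942 + 4900 × 0.422 = 6406 + 2068 = 8474
Net migration: 30–39 + 320 → 13791; 40+ + 190 → 8664
Population now: 0–9=5606, 10–19=18985, 20–29=14060, 30–39=13791, 40+=8664
[period 2]
Births: 14060 × 0.392 = 5512
10–19: 5606 × 0.954 = 5348
20–29: 18985 × 0.95 = 18036
30–39: 14060 × 0.942 = 13245
40+: 13791 × 0.942 + 8664 × 0.422 = 12991 + 3656 = 16647
Net migration: 30–39 + 320 → 13565; 40+ + 190 → 16837
Population now: 0–9=5512, 10–19=5348, 20–29=18036, 30–39=13565, 40+=16837
Dependents (band 0–9 + band 40+) = 5512 + 16837 = 22349; working-age = 36949; ratio = 22349/36949 × 100 = 60.5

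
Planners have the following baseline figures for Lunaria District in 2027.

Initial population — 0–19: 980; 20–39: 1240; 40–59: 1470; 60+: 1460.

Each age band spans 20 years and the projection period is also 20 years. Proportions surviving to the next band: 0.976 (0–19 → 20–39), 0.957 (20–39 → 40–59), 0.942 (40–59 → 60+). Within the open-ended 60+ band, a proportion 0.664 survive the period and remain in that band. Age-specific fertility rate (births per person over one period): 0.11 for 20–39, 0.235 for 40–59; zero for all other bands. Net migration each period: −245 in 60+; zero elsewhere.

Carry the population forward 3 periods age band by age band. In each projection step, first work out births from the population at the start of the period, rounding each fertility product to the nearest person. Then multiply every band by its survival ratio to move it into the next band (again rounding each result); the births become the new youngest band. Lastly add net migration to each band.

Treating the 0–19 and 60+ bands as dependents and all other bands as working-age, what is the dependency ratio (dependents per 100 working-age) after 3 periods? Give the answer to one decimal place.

290.4

Let group 1 be 0–19 through group 4 = 60+.
— Period 1 —
Births: 1240 * 0.11 = 136  |  1470 * 0.235 = 345 — total 481
Group 2: 980 * 0.976 = 956
Group 3: 1240 * 0.957 = 1187
Group 4: 1470 * 0.942 + 1460 * 0.664 = 1385 + 969 = 2354
Net migration: Group 4 − 245 → 2109
Giving 481 / 956 / 1187 / 2109.
— Period 2 —
Births: 956 * 0.11 = 105  |  1187 * 0.235 = 279 — total 384
Group 2: 481 * 0.976 = 469
Group 3: 956 * 0.957 = 915
Group 4: 1187 * 0.942 + 2109 * 0.664 = 1118 + 1400 = 2518
Net migration: Group 4 − 245 → 2273
Giving 384 / 469 / 915 / 2273.
— Period 3 —
Births: 469 * 0.11 = 52  |  915 * 0.235 = 215 — total 267
Group 2: 384 * 0.976 = 375
Group 3: 469 * 0.957 = 449
Group 4: 915 * 0.942 + 2273 * 0.664 = 862 + 1509 = 2371
Net migration: Group 4 − 245 → 2126
Giving 267 / 375 / 449 / 2126.
Dependents (band 0–19 + band 60+) = 267 + 2126 = 2393; working-age = 824; ratio = 2393/824 × 100 = 290.4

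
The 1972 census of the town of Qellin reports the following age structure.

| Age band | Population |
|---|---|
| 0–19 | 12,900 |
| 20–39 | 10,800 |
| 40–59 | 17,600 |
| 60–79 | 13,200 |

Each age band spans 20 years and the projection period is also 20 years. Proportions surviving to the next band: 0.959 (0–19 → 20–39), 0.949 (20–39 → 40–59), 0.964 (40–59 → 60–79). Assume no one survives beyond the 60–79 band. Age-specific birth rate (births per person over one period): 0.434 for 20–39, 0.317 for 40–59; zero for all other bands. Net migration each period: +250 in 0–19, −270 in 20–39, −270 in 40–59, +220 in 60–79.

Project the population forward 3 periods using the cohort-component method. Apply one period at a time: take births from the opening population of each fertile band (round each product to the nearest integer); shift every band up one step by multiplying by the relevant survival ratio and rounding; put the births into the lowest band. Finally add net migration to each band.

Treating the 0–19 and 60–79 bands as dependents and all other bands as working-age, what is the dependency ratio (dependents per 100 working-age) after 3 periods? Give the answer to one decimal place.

111.8

(Bands numbered youngest = 1 to oldest = 4.)
— Period 1 —
Births: 10800 × 0.434 = 4687 ; 17600 × 0.317 = 5579 → total 10266
Band 2: 12900 × 0.959 = 12371
Band 3: 10800 × 0.949 = 10249
Band 4: 17600 × 0.964 = 16966
Net migration: Band 1 + 250 → 10516; Band 2 − 270 → 12101; Band 3 − 270 → 9979; Band 4 + 220 → 17186
End of period: [10516, 12101, 9979, 17186]
— Period 2 —
Births: 12101 × 0.434 = 5252 ; 9979 × 0.317 = 3163 → total 8415
Band 2: 10516 × 0.959 = 10085
Band 3: 12101 × 0.949 = 11484
Band 4: 9979 × 0.964 = 9620
Net migration: Band 1 + 250 → 8665; Band 2 − 270 → 9815; Band 3 − 270 → 11214; Band 4 + 220 → 9840
End of period: [8665, 9815, 11214, 9840]
— Period 3 —
Births: 9815 × 0.434 = 4260 ; 11214 × 0.317 = 3555 → total 7815
Band 2: 8665 × 0.959 = 8310
Band 3: 9815 × 0.949 = 9314
Band 4: 11214 × 0.964 = 10810
Net migration: Band 1 + 250 → 8065; Band 2 − 270 → 8040; Band 3 − 270 → 9044; Band 4 + 220 → 11030
End of period: [8065, 8040, 9044, 11030]
Dependents (band 0–19 + band 60–79) = 8065 + 11030 = 19095; working-age = 17084; ratio = 19095/17084 × 100 = 111.8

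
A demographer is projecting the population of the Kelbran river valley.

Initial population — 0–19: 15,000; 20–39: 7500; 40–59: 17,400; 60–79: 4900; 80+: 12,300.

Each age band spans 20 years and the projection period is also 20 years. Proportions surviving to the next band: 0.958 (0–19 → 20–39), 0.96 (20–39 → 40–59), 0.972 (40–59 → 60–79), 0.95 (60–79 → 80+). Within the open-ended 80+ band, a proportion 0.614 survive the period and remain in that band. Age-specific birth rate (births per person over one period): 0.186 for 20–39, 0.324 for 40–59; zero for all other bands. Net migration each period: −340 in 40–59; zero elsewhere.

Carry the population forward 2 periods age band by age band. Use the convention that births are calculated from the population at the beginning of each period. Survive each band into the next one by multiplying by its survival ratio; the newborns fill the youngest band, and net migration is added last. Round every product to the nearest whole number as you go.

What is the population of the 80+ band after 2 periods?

23562

Period 1.
Births: 7500 × 0.186 = 1395  |  17400 × 0.324 = 5638 ⇒ total 7033
20–39: 15000 × 0.958 = 14370
40–59: 7500 × 0.96 = 7200
60–79: 17400 × 0.972 = 16913
80+: 4900 × 0.95 + 12300 × 0.614 = 4655 + 7552 = 12207
Net migration: 40–59 − 340 → 6860
→ [7033, 14370, 6860, 16913, 12207]
Period 2.
Births: 14370 × 0.186 = 2673  |  6860 × 0.324 = 2223 ⇒ total 4896
20–39: 7033 × 0.958 = 6738
40–59: 14370 × 0.96 = 13795
60–79: 6860 × 0.972 = 6668
80+: 16913 × 0.95 + 12207 × 0.614 = 16067 + 7495 = 23562
Net migration: 40–59 − 340 → 13455
→ [4896, 6738, 13455, 6668, 23562]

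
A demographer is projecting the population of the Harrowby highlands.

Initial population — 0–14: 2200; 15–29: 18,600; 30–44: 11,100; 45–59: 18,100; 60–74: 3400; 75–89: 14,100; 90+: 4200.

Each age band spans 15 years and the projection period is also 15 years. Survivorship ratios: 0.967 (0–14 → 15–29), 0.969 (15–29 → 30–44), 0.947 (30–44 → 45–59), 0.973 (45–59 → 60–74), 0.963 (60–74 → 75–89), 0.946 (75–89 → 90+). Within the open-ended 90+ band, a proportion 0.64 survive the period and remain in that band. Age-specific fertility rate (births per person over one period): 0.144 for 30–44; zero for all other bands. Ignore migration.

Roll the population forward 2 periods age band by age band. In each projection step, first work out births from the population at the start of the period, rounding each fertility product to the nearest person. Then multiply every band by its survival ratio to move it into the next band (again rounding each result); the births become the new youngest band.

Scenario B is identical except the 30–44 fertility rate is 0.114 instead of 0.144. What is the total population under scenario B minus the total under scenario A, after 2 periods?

— Period 1 —
Births: 11100 × 0.144 = 1598
15–29: 2200 × 0.967 = 2127
30–44: 18600 × 0.969 = 18023
45–59: 11100 × 0.947 = 10512
60–74: 18100 × 0.973 = 17611
75–89: 3400 × 0.963 = 3274
90+: 14100 × 0.946 + 4200 × 0.64 = 13339 + 2688 = 16027
End of period: [1598, 2127, 18023, 10512, 17611, 3274, 16027]
— Period 2 —
Births: 18023 × 0.144 = 2595
15–29: 1598 × 0.967 = 1545
30–44: 2127 × 0.969 = 2061
45–59: 18023 × 0.947 = 17068
60–74: 10512 × 0.973 = 10228
75–89: 17611 × 0.963 = 16959
90+: 3274 × 0.946 + 16027 × 0.64 = 3097 + 10257 = 13354
End of period: [2595, 1545, 2061, 17068, 10228, 16959, 13354]
Scenario A total after 2 periods: 63810
Scenario B projection —
— Period 1 —
Births: 11100 × 0.114 = 1265
15–29: 2200 × 0.967 = 2127
30–44: 18600 × 0.969 = 18023
45–59: 11100 × 0.947 = 10512
60–74: 18100 × 0.973 = 17611
75–89: 3400 × 0.963 = 3274
90+: 14100 × 0.946 + 4200 × 0.64 = 13339 + 2688 = 16027
End of period: [1265, 2127, 18023, 10512, 17611, 3274, 16027]
— Period 2 —
Births: 18023 × 0.114 = 2055
15–29: 1265 × 0.967 = 1223
30–44: 2127 × 0.969 = 2061
45–59: 18023 × 0.947 = 17068
60–74: 10512 × 0.973 = 10228
75–89: 17611 × 0.963 = 16959
90+: 3274 × 0.946 + 16027 × 0.64 = 3097 + 10257 = 13354
End of period: [2055, 1223, 2061, 17068, 10228, 16959, 13354]
Scenario B total after 2 periods: 62948
Difference B − A = 62948 − 63810 = -862

-862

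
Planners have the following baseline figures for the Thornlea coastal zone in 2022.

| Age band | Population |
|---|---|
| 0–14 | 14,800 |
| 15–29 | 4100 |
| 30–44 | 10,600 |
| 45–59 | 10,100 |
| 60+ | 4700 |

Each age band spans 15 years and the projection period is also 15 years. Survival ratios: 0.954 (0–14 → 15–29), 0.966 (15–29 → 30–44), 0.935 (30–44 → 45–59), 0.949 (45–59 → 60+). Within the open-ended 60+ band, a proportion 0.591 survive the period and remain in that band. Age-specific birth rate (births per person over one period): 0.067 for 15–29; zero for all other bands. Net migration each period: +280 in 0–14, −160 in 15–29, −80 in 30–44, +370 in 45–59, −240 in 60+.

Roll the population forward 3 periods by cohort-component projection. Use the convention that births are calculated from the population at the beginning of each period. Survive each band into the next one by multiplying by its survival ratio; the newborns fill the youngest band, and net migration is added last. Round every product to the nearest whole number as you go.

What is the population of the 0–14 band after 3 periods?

Period 1:
Births: 4100 * 0.067 = 275
15–29: 14800 * 0.954 = 14119
30–44: 4100 * 0.966 = 3961
45–59: 10600 * 0.935 = 9911
60+: 10100 * 0.949 + 4700 * 0.591 = 9585 + 2778 = 12363
Net migration: 0–14 + 280 → 555; 15–29 − 160 → 13959; 30–44 − 80 → 3881; 45–59 + 370 → 10281; 60+ − 240 → 12123
End of period: [555, 13959, 3881, 10281, 12123]
Period 2:
Births: 13959 * 0.067 = 935
15–29: 555 * 0.954 = 529
30–44: 13959 * 0.966 = 13484
45–59: 3881 * 0.935 = 3629
60+: 10281 * 0.949 + 12123 * 0.591 = 9757 + 7165 = 16922
Net migration: 0–14 + 280 → 1215; 15–29 − 160 → 369; 30–44 − 80 → 13404; 45–59 + 370 → 3999; 60+ − 240 → 16682
End of period: [1215, 369, 13404, 3999, 16682]
Period 3:
Births: 369 * 0.067 = 25
15–29: 1215 * 0.954 = 1159
30–44: 369 * 0.966 = 356
45–59: 13404 * 0.935 = 12533
60+: 3999 * 0.949 + 16682 * 0.591 = 3795 + 9859 = 13654
Net migration: 0–14 + 280 → 305; 15–29 − 160 → 999; 30–44 − 80 → 276; 45–59 + 370 → 12903; 60+ − 240 → 13414
End of period: [305, 999, 276, 12903, 13414]

305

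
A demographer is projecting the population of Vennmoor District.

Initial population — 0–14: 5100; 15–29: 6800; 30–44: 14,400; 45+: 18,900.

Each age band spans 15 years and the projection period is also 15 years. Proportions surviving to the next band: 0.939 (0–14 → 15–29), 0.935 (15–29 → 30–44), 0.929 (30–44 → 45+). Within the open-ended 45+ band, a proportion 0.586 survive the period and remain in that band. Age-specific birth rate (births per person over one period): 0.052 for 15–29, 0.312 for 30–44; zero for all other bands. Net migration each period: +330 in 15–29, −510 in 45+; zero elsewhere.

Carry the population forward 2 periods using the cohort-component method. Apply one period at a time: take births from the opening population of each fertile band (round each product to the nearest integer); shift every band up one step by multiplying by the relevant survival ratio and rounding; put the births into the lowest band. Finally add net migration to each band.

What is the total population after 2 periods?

[period 1]
Births: 6800 × 0.052 = 354  |  14400 × 0.312 = 4493 ⇒ total 4847
15–29: 5100 × 0.939 = 4789
30–44: 6800 × 0.935 = 6358
45+: 14400 × 0.929 + 18900 × 0.586 = 13378 + 11075 = 24453
Net migration: 15–29 + 330 → 5119; 45+ − 510 → 23943
→ [4847, 5119, 6358, 23943]
[period 2]
Births: 5119 × 0.052 = 266  |  6358 × 0.312 = 1984 ⇒ total 2250
15–29: 4847 × 0.939 = 4551
30–44: 5119 × 0.935 = 4786
45+: 6358 × 0.929 + 23943 × 0.586 = 5907 + 14031 = 19938
Net migration: 15–29 + 330 → 4881; 45+ − 510 → 19428
→ [2250, 4881, 4786, 19428]
Total after period 2: 2250 + 4881 + 4786 + 19428 = 31345

31345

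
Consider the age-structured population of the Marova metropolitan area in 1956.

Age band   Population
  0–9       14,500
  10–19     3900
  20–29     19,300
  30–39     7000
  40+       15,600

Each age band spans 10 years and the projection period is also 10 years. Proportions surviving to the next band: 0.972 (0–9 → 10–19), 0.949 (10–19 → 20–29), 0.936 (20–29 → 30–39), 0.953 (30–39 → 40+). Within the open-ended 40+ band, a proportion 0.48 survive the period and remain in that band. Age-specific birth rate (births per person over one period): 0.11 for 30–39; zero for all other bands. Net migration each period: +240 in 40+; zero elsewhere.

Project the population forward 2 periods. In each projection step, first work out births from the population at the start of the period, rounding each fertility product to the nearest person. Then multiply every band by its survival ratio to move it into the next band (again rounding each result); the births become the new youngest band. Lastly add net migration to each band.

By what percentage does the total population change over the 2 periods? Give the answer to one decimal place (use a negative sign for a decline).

-27.1

Period 1:
Births: 7000 × 0.11 = 770
10–19: 14500 × 0.972 = 14094
20–29: 3900 × 0.949 = 3701
30–39: 19300 × 0.936 = 18065
40+: 7000 × 0.953 + 15600 × 0.48 = 6671 + 7488 = 14159
Net migration: 40+ + 240 → 14399
Giving 770 / 14094 / 3701 / 18065 / 14399.
Period 2:
Births: 18065 × 0.11 = 1987
10–19: 770 × 0.972 = 748
20–29: 14094 × 0.949 = 13375
30–39: 3701 × 0.936 = 3464
40+: 18065 × 0.953 + 14399 × 0.48 = 17216 + 6912 = 24128
Net migration: 40+ + 240 → 24368
Giving 1987 / 748 / 13375 / 3464 / 24368.
Total: 60300 → 43942; change = -16358; percentage change = -27.1%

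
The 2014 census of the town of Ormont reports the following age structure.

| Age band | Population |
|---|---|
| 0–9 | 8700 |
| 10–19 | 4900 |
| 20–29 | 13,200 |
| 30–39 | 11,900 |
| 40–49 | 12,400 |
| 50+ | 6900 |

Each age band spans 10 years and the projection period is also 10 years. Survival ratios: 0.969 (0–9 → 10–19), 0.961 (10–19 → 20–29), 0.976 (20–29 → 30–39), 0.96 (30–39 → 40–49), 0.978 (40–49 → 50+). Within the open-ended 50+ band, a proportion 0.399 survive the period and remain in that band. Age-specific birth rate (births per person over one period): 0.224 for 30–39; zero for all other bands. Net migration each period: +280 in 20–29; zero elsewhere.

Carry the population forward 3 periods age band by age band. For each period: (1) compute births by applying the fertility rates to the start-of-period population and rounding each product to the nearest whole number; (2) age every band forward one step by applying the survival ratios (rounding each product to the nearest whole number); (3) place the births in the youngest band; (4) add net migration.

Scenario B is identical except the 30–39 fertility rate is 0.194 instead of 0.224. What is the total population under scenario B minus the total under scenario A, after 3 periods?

-853

After projecting period 1:
Births: 11900 × 0.224 = 2666
10–19: 8700 × 0.969 = 8430
20–29: 4900 × 0.961 = 4709
30–39: 13200 × 0.976 = 12883
40–49: 11900 × 0.96 = 11424
50+: 12400 × 0.978 + 6900 × 0.399 = 12127 + 2753 = 14880
Net migration: 20–29 + 280 → 4989
→ [2666, 8430, 4989, 12883, 11424, 14880]
After projecting period 2:
Births: 12883 × 0.224 = 2886
10–19: 2666 × 0.969 = 2583
20–29: 8430 × 0.961 = 8101
30–39: 4989 × 0.976 = 4869
40–49: 12883 × 0.96 = 12368
50+: 11424 × 0.978 + 14880 × 0.399 = 11173 + 5937 = 17110
Net migration: 20–29 + 280 → 8381
→ [2886, 2583, 8381, 4869, 12368, 17110]
After projecting period 3:
Births: 4869 × 0.224 = 1091
10–19: 2886 × 0.969 = 2797
20–29: 2583 × 0.961 = 2482
30–39: 8381 × 0.976 = 8180
40–49: 4869 × 0.96 = 4674
50+: 12368 × 0.978 + 17110 × 0.399 = 12096 + 6827 = 18923
Net migration: 20–29 + 280 → 2762
→ [1091, 2797, 2762, 8180, 4674, 18923]
Scenario A total after 3 periods: 38427
Scenario B projection —
After projecting period 1:
Births: 11900 × 0.194 = 2309
10–19: 8700 × 0.969 = 8430
20–29: 4900 × 0.961 = 4709
30–39: 13200 × 0.976 = 12883
40–49: 11900 × 0.96 = 11424
50+: 12400 × 0.978 + 6900 × 0.399 = 12127 + 2753 = 14880
Net migration: 20–29 + 280 → 4989
→ [2309, 8430, 4989, 12883, 11424, 14880]
After projecting period 2:
Births: 12883 × 0.194 = 2499
10–19: 2309 × 0.969 = 2237
20–29: 8430 × 0.961 = 8101
30–39: 4989 × 0.976 = 4869
40–49: 12883 × 0.96 = 12368
50+: 11424 × 0.978 + 14880 × 0.399 = 11173 + 5937 = 17110
Net migration: 20–29 + 280 → 8381
→ [2499, 2237, 8381, 4869, 12368, 17110]
After projecting period 3:
Births: 4869 × 0.194 = 945
10–19: 2499 × 0.969 = 2422
20–29: 2237 × 0.961 = 2150
30–39: 8381 × 0.976 = 8180
40–49: 4869 × 0.96 = 4674
50+: 12368 × 0.978 + 17110 × 0.399 = 12096 + 6827 = 18923
Net migration: 20–29 + 280 → 2430
→ [945, 2422, 2430, 8180, 4674, 18923]
Scenario B total after 3 periods: 37574
Difference B − A = 37574 − 38427 = -853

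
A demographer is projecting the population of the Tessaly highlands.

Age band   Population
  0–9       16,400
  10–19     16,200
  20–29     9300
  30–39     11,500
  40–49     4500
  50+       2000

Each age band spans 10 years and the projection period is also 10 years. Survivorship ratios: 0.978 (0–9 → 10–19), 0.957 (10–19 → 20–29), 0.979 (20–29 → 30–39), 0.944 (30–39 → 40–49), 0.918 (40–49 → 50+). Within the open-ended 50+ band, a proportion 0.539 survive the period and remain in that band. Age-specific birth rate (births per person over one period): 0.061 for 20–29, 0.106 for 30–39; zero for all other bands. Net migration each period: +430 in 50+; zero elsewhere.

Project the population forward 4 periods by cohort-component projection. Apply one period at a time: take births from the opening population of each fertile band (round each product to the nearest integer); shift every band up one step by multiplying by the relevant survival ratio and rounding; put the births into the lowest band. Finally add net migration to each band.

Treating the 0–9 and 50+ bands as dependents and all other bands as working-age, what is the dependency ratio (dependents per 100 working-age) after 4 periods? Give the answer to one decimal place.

117.7

Period 1:
Births: 9300 × 0.061 = 567, 11500 × 0.106 = 1219 — total 1786
10–19: 16400 × 0.978 = 16039
20–29: 16200 × 0.957 = 15503
30–39: 9300 × 0.979 = 9105
40–49: 11500 × 0.944 = 10856
50+: 4500 × 0.918 + 2000 × 0.539 = 4131 + 1078 = 5209
Net migration: 50+ + 430 → 5639
Giving 1786 / 16039 / 15503 / 9105 / 10856 / 5639.
Period 2:
Births: 15503 × 0.061 = 946, 9105 × 0.106 = 965 — total 1911
10–19: 1786 × 0.978 = 1747
20–29: 16039 × 0.957 = 15349
30–39: 15503 × 0.979 = 15177
40–49: 9105 × 0.944 = 8595
50+: 10856 × 0.918 + 5639 × 0.539 = 9966 + 3039 = 13005
Net migration: 50+ + 430 → 13435
Giving 1911 / 1747 / 15349 / 15177 / 8595 / 13435.
Period 3:
Births: 15349 × 0.061 = 936, 15177 × 0.106 = 1609 — total 2545
10–19: 1911 × 0.978 = 1869
20–29: 1747 × 0.957 = 1672
30–39: 15349 × 0.979 = 15027
40–49: 15177 × 0.944 = 14327
50+: 8595 × 0.918 + 13435 × 0.539 = 7890 + 7241 = 15131
Net migration: 50+ + 430 → 15561
Giving 2545 / 1869 / 1672 / 15027 / 14327 / 15561.
Period 4:
Births: 1672 × 0.061 = 102, 15027 × 0.106 = 1593 — total 1695
10–19: 2545 × 0.978 = 2489
20–29: 1869 × 0.957 = 1789
30–39: 1672 × 0.979 = 1637
40–49: 15027 × 0.944 = 14185
50+: 14327 × 0.918 + 15561 × 0.539 = 13152 + 8387 = 21539
Net migration: 50+ + 430 → 21969
Giving 1695 / 2489 / 1789 / 1637 / 14185 / 21969.
Dependents (band 0–9 + band 50+) = 1695 + 21969 = 23664; working-age = 20100; ratio = 23664/20100 × 100 = 117.7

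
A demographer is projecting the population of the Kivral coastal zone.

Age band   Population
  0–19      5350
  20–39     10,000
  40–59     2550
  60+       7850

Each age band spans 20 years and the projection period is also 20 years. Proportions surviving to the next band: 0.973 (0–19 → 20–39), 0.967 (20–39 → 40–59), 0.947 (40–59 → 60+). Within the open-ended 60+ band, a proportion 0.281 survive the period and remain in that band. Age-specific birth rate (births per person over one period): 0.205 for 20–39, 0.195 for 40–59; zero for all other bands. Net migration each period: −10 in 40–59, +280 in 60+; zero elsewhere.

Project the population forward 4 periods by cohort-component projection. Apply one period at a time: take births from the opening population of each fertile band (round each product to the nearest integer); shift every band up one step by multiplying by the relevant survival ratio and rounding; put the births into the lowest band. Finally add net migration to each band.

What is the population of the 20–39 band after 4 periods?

1448

Period 1.
Births: 10000 × 0.205 = 2050 ; 2550 × 0.195 = 497 → total 2547
20–39: 5350 × 0.973 = 5206
40–59: 10000 × 0.967 = 9670
60+: 2550 × 0.947 + 7850 × 0.281 = 2415 + 2206 = 4621
Net migration: 40–59 − 10 → 9660; 60+ + 280 → 4901
→ [2547, 5206, 9660, 4901]
Period 2.
Births: 5206 × 0.205 = 1067 ; 9660 × 0.195 = 1884 → total 2951
20–39: 2547 × 0.973 = 2478
40–59: 5206 × 0.967 = 5034
60+: 9660 × 0.947 + 4901 × 0.281 = 9148 + 1377 = 10525
Net migration: 40–59 − 10 → 5024; 60+ + 280 → 10805
→ [2951, 2478, 5024, 10805]
Period 3.
Births: 2478 × 0.205 = 508 ; 5024 × 0.195 = 980 → total 1488
20–39: 2951 × 0.973 = 2871
40–59: 2478 × 0.967 = 2396
60+: 5024 × 0.947 + 10805 × 0.281 = 4758 + 3036 = 7794
Net migration: 40–59 − 10 → 2386; 60+ + 280 → 8074
→ [1488, 2871, 2386, 8074]
Period 4.
Births: 2871 × 0.205 = 589 ; 2386 × 0.195 = 465 → total 1054
20–39: 1488 × 0.973 = 1448
40–59: 2871 × 0.967 = 2776
60+: 2386 × 0.947 + 8074 × 0.281 = 2260 + 2269 = 4529
Net migration: 40–59 − 10 → 2766; 60+ + 280 → 4809
→ [1054, 1448, 2766, 4809]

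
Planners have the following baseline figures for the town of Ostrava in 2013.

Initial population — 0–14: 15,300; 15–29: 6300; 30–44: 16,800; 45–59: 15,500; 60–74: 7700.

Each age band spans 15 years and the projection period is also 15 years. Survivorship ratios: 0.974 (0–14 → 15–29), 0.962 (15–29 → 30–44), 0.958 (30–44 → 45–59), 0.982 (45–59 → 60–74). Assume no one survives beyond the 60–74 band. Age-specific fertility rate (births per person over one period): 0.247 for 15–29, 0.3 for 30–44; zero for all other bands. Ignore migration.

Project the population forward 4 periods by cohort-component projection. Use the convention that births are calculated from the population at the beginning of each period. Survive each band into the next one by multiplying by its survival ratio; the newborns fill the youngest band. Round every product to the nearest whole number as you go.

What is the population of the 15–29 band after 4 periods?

Numbering the groups 1..5 from youngest to oldest:
— Period 1 —
Births: 6300 × 0.247 = 1556 ; 16800 × 0.3 = 5040 — total 6596
Group 2: 15300 × 0.974 = 14902
Group 3: 6300 × 0.962 = 6061
Group 4: 16800 × 0.958 = 16094
Group 5: 15500 × 0.982 = 15221
→ [6596, 14902, 6061, 16094, 15221]
— Period 2 —
Births: 14902 × 0.247 = 3681 ; 6061 × 0.3 = 1818 — total 5499
Group 2: 6596 × 0.974 = 6425
Group 3: 14902 × 0.962 = 14336
Group 4: 6061 × 0.958 = 5806
Group 5: 16094 × 0.982 = 15804
→ [5499, 6425, 14336, 5806, 15804]
— Period 3 —
Births: 6425 × 0.247 = 1587 ; 14336 × 0.3 = 4301 — total 5888
Group 2: 5499 × 0.974 = 5356
Group 3: 6425 × 0.962 = 6181
Group 4: 14336 × 0.958 = 13734
Group 5: 5806 × 0.982 = 5701
→ [5888, 5356, 6181, 13734, 5701]
— Period 4 —
Births: 5356 × 0.247 = 1323 ; 6181 × 0.3 = 1854 — total 3177
Group 2: 5888 × 0.974 = 5735
Group 3: 5356 × 0.962 = 5152
Group 4: 6181 × 0.958 = 5921
Group 5: 13734 × 0.982 = 13487
→ [3177, 5735, 5152, 5921, 13487]

5735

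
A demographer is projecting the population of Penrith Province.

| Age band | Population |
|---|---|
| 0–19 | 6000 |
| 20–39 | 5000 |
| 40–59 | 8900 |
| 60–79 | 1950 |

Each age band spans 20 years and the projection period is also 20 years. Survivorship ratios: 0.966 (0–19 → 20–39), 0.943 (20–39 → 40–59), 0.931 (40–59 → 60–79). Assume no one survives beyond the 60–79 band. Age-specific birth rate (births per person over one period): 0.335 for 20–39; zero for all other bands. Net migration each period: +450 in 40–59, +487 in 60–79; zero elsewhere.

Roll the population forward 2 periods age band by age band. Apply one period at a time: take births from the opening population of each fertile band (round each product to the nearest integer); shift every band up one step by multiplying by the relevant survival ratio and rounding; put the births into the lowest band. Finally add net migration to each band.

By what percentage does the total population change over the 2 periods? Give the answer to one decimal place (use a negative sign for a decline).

Let band 1 be 0–19 through band 4 = 60–79.
Period 1:
Births: 5000 × 0.335 = 1675
Band 2: 6000 × 0.966 = 5796
Band 3: 5000 × 0.943 = 4715
Band 4: 8900 × 0.931 = 8286
Net migration: Band 3 + 450 → 5165; Band 4 + 487 → 8773
Giving 1675 / 5796 / 5165 / 8773.
Period 2:
Births: 5796 × 0.335 = 1942
Band 2: 1675 × 0.966 = 1618
Band 3: 5796 × 0.943 = 5466
Band 4: 5165 × 0.931 = 4809
Net migration: Band 3 + 450 → 5916; Band 4 + 487 → 5296
Giving 1942 / 1618 / 5916 / 5296.
Total: 21850 → 14772; change = -7078; percentage change = -32.4%

-32.4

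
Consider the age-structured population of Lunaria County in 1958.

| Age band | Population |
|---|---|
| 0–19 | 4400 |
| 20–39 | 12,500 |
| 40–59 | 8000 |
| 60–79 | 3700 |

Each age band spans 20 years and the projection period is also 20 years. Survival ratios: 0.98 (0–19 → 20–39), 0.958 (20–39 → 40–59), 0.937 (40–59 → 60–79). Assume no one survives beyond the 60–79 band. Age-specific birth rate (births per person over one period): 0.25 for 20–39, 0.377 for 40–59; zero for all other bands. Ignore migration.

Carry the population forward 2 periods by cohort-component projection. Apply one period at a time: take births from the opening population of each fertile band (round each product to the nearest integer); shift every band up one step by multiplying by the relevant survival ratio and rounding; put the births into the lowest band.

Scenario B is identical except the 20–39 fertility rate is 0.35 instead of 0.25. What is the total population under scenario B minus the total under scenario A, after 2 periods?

1656

Period 1.
Births: 12500 × 0.25 = 3125  |  8000 × 0.377 = 3016 ⇒ total 6141
20–39: 4400 × 0.98 = 4312
40–59: 12500 × 0.958 = 11975
60–79: 8000 × 0.937 = 7496
Population now: 0–19=6141, 20–39=4312, 40–59=11975, 60–79=7496
Period 2.
Births: 4312 × 0.25 = 1078  |  11975 × 0.377 = 4515 ⇒ total 5593
20–39: 6141 × 0.98 = 6018
40–59: 4312 × 0.958 = 4131
60–79: 11975 × 0.937 = 11221
Population now: 0–19=5593, 20–39=6018, 40–59=4131, 60–79=11221
Scenario A total after 2 periods: 26963
Scenario B projection —
Period 1.
Births: 12500 × 0.35 = 4375  |  8000 × 0.377 = 3016 ⇒ total 7391
20–39: 4400 × 0.98 = 4312
40–59: 12500 × 0.958 = 11975
60–79: 8000 × 0.937 = 7496
Population now: 0–19=7391, 20–39=4312, 40–59=11975, 60–79=7496
Period 2.
Births: 4312 × 0.35 = 1509  |  11975 × 0.377 = 4515 ⇒ total 6024
20–39: 7391 × 0.98 = 7243
40–59: 4312 × 0.958 = 4131
60–79: 11975 × 0.937 = 11221
Population now: 0–19=6024, 20–39=7243, 40–59=4131, 60–79=11221
Scenario B total after 2 periods: 28619
Difference B − A = 28619 − 26963 = 1656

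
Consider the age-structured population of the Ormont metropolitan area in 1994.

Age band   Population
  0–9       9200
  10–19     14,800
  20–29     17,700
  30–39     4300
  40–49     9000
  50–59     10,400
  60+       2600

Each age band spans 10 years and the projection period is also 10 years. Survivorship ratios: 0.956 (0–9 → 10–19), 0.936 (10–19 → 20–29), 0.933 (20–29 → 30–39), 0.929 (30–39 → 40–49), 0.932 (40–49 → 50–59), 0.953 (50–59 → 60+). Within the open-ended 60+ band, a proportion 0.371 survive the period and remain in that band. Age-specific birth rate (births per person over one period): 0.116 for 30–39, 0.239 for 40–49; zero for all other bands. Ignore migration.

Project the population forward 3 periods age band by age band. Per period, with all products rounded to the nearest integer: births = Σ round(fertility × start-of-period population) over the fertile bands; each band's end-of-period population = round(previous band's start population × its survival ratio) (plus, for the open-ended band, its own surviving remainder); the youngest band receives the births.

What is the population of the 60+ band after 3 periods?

8011

(Groups numbered youngest = 1 to oldest = 7.)
Period 1:
Births: 4300 × 0.116 = 499, 9000 × 0.239 = 2151 → total 2650
Group 2: 9200 × 0.956 = 8795
Group 3: 14800 × 0.936 = 13853
Group 4: 17700 × 0.933 = 16514
Group 5: 4300 × 0.929 = 3995
Group 6: 9000 × 0.932 = 8388
Group 7: 10400 × 0.953 + 2600 × 0.371 = 9911 + 965 = 10876
End of period: [2650, 8795, 13853, 16514, 3995, 8388, 10876]
Period 2:
Births: 16514 × 0.116 = 1916, 3995 × 0.239 = 955 → total 2871
Group 2: 2650 × 0.956 = 2533
Group 3: 8795 × 0.936 = 8232
Group 4: 13853 × 0.933 = 12925
Group 5: 16514 × 0.929 = 15342
Group 6: 3995 × 0.932 = 3723
Group 7: 8388 × 0.953 + 10876 × 0.371 = 7994 + 4035 = 12029
End of period: [2871, 2533, 8232, 12925, 15342, 3723, 12029]
Period 3:
Births: 12925 × 0.116 = 1499, 15342 × 0.239 = 3667 → total 5166
Group 2: 2871 × 0.956 = 2745
Group 3: 2533 × 0.936 = 2371
Group 4: 8232 × 0.933 = 7680
Group 5: 12925 × 0.929 = 12007
Group 6: 15342 × 0.932 = 14299
Group 7: 3723 × 0.953 + 12029 × 0.371 = 3548 + 4463 = 8011
End of period: [5166, 2745, 2371, 7680, 12007, 14299, 8011]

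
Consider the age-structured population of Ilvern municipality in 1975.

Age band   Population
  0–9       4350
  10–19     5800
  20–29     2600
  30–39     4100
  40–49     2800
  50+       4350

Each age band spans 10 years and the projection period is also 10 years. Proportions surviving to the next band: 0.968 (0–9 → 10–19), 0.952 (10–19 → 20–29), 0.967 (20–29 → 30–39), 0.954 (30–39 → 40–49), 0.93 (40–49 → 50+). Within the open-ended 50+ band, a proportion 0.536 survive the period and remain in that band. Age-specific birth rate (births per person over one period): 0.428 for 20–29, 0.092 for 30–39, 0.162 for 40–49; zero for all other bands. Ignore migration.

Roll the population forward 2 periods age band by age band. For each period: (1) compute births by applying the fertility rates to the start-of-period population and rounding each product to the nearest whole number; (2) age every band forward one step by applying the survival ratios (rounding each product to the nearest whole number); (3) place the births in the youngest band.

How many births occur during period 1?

1944

Period 1:
Births: 2600 × 0.428 = 1113, 4100 × 0.092 = 377, 2800 × 0.162 = 454 — total 1944
10–19: 4350 × 0.968 = 4211
20–29: 5800 × 0.952 = 5522
30–39: 2600 × 0.967 = 2514
40–49: 4100 × 0.954 = 3911
50+: 2800 × 0.93 + 4350 × 0.536 = 2604 + 2332 = 4936
End of period: [1944, 4211, 5522, 2514, 3911, 4936]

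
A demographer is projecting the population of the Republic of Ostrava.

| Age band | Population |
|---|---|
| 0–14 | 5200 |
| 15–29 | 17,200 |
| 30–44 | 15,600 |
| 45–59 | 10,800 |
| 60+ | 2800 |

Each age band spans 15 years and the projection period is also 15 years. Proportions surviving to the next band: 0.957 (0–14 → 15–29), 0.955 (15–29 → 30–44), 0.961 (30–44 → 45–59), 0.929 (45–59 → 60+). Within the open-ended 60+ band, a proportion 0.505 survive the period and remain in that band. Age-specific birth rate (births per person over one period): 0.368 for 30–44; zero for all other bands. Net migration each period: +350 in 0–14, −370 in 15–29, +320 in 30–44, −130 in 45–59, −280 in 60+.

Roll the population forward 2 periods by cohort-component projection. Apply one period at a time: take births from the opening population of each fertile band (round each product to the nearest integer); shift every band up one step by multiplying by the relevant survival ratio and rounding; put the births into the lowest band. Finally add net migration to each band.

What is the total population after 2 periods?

51820

Period 1:
Births: 15600 × 0.368 = 5741
15–29: 5200 × 0.957 = 4976
30–44: 17200 × 0.955 = 16426
45–59: 15600 × 0.961 = 14992
60+: 10800 × 0.929 + 2800 × 0.505 = 10033 + 1414 = 11447
Net migration: 0–14 + 350 → 6091; 15–29 − 370 → 4606; 30–44 + 320 → 16746; 45–59 − 130 → 14862; 60+ − 280 → 11167
End of period: [6091, 4606, 16746, 14862, 11167]
Period 2:
Births: 16746 × 0.368 = 6163
15–29: 6091 × 0.957 = 5829
30–44: 4606 × 0.955 = 4399
45–59: 16746 × 0.961 = 16093
60+: 14862 × 0.929 + 11167 × 0.505 = 13807 + 5639 = 19446
Net migration: 0–14 + 350 → 6513; 15–29 − 370 → 5459; 30–44 + 320 → 4719; 45–59 − 130 → 15963; 60+ − 280 → 19166
End of period: [6513, 5459, 4719, 15963, 19166]
Total after period 2: 6513 + 5459 + 4719 + 15963 + 19166 = 51820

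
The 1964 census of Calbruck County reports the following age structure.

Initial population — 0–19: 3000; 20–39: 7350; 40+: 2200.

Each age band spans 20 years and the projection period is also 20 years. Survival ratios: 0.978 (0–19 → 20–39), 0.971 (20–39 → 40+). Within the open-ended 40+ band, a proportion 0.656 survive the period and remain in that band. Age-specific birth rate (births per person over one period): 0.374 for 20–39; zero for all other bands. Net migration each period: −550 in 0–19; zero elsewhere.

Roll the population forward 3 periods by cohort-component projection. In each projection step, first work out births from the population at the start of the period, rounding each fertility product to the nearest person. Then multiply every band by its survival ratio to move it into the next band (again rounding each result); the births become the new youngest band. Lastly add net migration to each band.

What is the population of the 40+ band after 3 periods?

Let band 1 be 0–19 through band 3 = 40+.
After projecting period 1:
Births: 7350 × 0.374 = 2749
Band 2: 3000 × 0.978 = 2934
Band 3: 7350 × 0.971 + 2200 × 0.656 = 7137 + 1443 = 8580
Net migration: Band 1 − 550 → 2199
Giving 2199 / 2934 / 8580.
After projecting period 2:
Births: 2934 × 0.374 = 1097
Band 2: 2199 × 0.978 = 2151
Band 3: 2934 × 0.971 + 8580 × 0.656 = 2849 + 5628 = 8477
Net migration: Band 1 − 550 → 547
Giving 547 / 2151 / 8477.
After projecting period 3:
Births: 2151 × 0.374 = 804
Band 2: 547 × 0.978 = 535
Band 3: 2151 × 0.971 + 8477 × 0.656 = 2089 + 5561 = 7650
Net migration: Band 1 − 550 → 254
Giving 254 / 535 / 7650.

7650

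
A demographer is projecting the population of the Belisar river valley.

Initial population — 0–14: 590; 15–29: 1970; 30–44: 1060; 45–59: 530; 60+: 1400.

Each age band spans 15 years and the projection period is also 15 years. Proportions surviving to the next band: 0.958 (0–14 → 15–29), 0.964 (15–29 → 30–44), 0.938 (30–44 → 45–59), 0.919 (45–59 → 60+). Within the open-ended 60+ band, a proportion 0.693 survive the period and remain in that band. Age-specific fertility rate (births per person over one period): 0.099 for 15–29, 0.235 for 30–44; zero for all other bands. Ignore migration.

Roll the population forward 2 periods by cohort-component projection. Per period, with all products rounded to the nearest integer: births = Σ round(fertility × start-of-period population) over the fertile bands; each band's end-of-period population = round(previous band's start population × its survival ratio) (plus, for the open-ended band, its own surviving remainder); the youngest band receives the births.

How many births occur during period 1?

(Groups numbered youngest = 1 to oldest = 5.)
[period 1]
Births: 1970 * 0.099 = 195 ; 1060 * 0.235 = 249 → 444
Group 2: 590 * 0.958 = 565
Group 3: 1970 * 0.964 = 1899
Group 4: 1060 * 0.938 = 994
Group 5: 530 * 0.919 + 1400 * 0.693 = 487 + 970 = 1457
→ [444, 565, 1899, 994, 1457]

444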